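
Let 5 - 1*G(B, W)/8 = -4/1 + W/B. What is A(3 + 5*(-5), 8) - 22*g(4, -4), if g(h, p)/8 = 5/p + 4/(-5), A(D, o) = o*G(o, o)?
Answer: 4364/5 ≈ 872.80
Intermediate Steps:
G(B, W) = 72 - 8*W/B (G(B, W) = 40 - 8*(-4/1 + W/B) = 40 - 8*(-4*1 + W/B) = 40 - 8*(-4 + W/B) = 40 + (32 - 8*W/B) = 72 - 8*W/B)
A(D, o) = 64*o (A(D, o) = o*(72 - 8*o/o) = o*(72 - 8) = o*64 = 64*o)
g(h, p) = -32/5 + 40/p (g(h, p) = 8*(5/p + 4/(-5)) = 8*(5/p + 4*(-1/5)) = 8*(5/p - 4/5) = 8*(-4/5 + 5/p) = -32/5 + 40/p)
A(3 + 5*(-5), 8) - 22*g(4, -4) = 64*8 - 22*(-32/5 + 40/(-4)) = 512 - 22*(-32/5 + 40*(-1/4)) = 512 - 22*(-32/5 - 10) = 512 - 22*(-82/5) = 512 + 1804/5 = 4364/5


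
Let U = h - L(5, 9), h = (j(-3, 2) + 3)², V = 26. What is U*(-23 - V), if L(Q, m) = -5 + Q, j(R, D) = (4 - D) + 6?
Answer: -5929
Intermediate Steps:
j(R, D) = 10 - D
h = 121 (h = ((10 - 1*2) + 3)² = ((10 - 2) + 3)² = (8 + 3)² = 11² = 121)
U = 121 (U = 121 - (-5 + 5) = 121 - 1*0 = 121 + 0 = 121)
U*(-23 - V) = 121*(-23 - 1*26) = 121*(-23 - 26) = 121*(-49) = -5929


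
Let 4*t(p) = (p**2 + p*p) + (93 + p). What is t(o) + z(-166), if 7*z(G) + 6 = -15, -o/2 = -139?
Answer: 154927/4 ≈ 38732.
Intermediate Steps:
o = 278 (o = -2*(-139) = 278)
z(G) = -3 (z(G) = -6/7 + (1/7)*(-15) = -6/7 - 15/7 = -3)
t(p) = 93/4 + p**2/2 + p/4 (t(p) = ((p**2 + p*p) + (93 + p))/4 = ((p**2 + p**2) + (93 + p))/4 = (2*p**2 + (93 + p))/4 = (93 + p + 2*p**2)/4 = 93/4 + p**2/2 + p/4)
t(o) + z(-166) = (93/4 + (1/2)*278**2 + (1/4)*278) - 3 = (93/4 + (1/2)*77284 + 139/2) - 3 = (93/4 + 38642 + 139/2) - 3 = 154939/4 - 3 = 154927/4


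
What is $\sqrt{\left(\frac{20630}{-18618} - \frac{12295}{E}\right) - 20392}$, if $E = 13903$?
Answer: $\frac{2 i \sqrt{85401474313078511742}}{129423027} \approx 142.81 i$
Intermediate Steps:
$\sqrt{\left(\frac{20630}{-18618} - \frac{12295}{E}\right) - 20392} = \sqrt{\left(\frac{20630}{-18618} - \frac{12295}{13903}\right) - 20392} = \sqrt{\left(20630 \left(- \frac{1}{18618}\right) - \frac{12295}{13903}\right) - 20392} = \sqrt{\left(- \frac{10315}{9309} - \frac{12295}{13903}\right) - 20392} = \sqrt{- \frac{257863600}{129423027} - 20392} = \sqrt{- \frac{2639452230184}{129423027}} = \frac{2 i \sqrt{85401474313078511742}}{129423027}$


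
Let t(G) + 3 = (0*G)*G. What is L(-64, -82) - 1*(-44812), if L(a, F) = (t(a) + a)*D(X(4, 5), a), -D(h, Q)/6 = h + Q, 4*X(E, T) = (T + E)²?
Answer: 54449/2 ≈ 27225.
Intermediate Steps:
X(E, T) = (E + T)²/4 (X(E, T) = (T + E)²/4 = (E + T)²/4)
t(G) = -3 (t(G) = -3 + (0*G)*G = -3 + 0*G = -3 + 0 = -3)
D(h, Q) = -6*Q - 6*h (D(h, Q) = -6*(h + Q) = -6*(Q + h) = -6*Q - 6*h)
L(a, F) = (-3 + a)*(-243/2 - 6*a) (L(a, F) = (-3 + a)*(-6*a - 3*(4 + 5)²/2) = (-3 + a)*(-6*a - 3*9²/2) = (-3 + a)*(-6*a - 3*81/2) = (-3 + a)*(-6*a - 6*81/4) = (-3 + a)*(-6*a - 243/2) = (-3 + a)*(-243/2 - 6*a))
L(-64, -82) - 1*(-44812) = (729/2 - 6*(-64)² - 207/2*(-64)) - 1*(-44812) = (729/2 - 6*4096 + 6624) + 44812 = (729/2 - 24576 + 6624) + 44812 = -35175/2 + 44812 = 54449/2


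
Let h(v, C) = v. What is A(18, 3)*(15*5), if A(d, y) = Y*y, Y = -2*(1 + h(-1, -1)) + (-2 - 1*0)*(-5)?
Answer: 2250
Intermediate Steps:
Y = 10 (Y = -2*(1 - 1) + (-2 - 1*0)*(-5) = -2*0 + (-2 + 0)*(-5) = 0 - 2*(-5) = 0 + 10 = 10)
A(d, y) = 10*y
A(18, 3)*(15*5) = (10*3)*(15*5) = 30*75 = 2250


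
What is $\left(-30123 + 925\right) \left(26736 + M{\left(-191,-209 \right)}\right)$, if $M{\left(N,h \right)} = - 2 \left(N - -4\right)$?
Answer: $-791557780$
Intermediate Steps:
$M{\left(N,h \right)} = -8 - 2 N$ ($M{\left(N,h \right)} = - 2 \left(N + 4\right) = - 2 \left(4 + N\right) = -8 - 2 N$)
$\left(-30123 + 925\right) \left(26736 + M{\left(-191,-209 \right)}\right) = \left(-30123 + 925\right) \left(26736 - -374\right) = - 29198 \left(26736 + \left(-8 + 382\right)\right) = - 29198 \left(26736 + 374\right) = \left(-29198\right) 27110 = -791557780$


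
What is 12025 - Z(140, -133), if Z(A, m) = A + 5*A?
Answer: 11185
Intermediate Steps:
Z(A, m) = 6*A
12025 - Z(140, -133) = 12025 - 6*140 = 12025 - 1*840 = 12025 - 840 = 11185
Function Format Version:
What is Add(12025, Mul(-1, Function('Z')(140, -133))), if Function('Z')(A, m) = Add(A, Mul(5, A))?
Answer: 11185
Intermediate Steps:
Function('Z')(A, m) = Mul(6, A)
Add(12025, Mul(-1, Function('Z')(140, -133))) = Add(12025, Mul(-1, Mul(6, 140))) = Add(12025, Mul(-1, 840)) = Add(12025, -840) = 11185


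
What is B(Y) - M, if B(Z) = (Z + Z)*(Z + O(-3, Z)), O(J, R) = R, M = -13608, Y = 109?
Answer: 61132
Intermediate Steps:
B(Z) = 4*Z² (B(Z) = (Z + Z)*(Z + Z) = (2*Z)*(2*Z) = 4*Z²)
B(Y) - M = 4*109² - 1*(-13608) = 4*11881 + 13608 = 47524 + 13608 = 61132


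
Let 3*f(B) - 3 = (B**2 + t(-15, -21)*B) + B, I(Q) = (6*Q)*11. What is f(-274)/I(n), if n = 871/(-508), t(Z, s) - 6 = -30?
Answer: -6890258/28743 ≈ -239.72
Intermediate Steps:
t(Z, s) = -24 (t(Z, s) = 6 - 30 = -24)
n = -871/508 (n = 871*(-1/508) = -871/508 ≈ -1.7146)
I(Q) = 66*Q
f(B) = 1 - 23*B/3 + B**2/3 (f(B) = 1 + ((B**2 - 24*B) + B)/3 = 1 + (B**2 - 23*B)/3 = 1 + (-23*B/3 + B**2/3) = 1 - 23*B/3 + B**2/3)
f(-274)/I(n) = (1 - 23/3*(-274) + (1/3)*(-274)**2)/((66*(-871/508))) = (1 + 6302/3 + (1/3)*75076)/(-28743/254) = (1 + 6302/3 + 75076/3)*(-254/28743) = 27127*(-254/28743) = -6890258/28743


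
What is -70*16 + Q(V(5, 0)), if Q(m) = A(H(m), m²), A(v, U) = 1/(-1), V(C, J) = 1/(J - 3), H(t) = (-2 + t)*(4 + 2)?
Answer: -1121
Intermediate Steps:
H(t) = -12 + 6*t (H(t) = (-2 + t)*6 = -12 + 6*t)
V(C, J) = 1/(-3 + J)
A(v, U) = -1
Q(m) = -1
-70*16 + Q(V(5, 0)) = -70*16 - 1 = -1120 - 1 = -1121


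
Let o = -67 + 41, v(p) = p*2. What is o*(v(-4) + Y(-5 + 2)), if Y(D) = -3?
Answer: 286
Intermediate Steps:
v(p) = 2*p
o = -26
o*(v(-4) + Y(-5 + 2)) = -26*(2*(-4) - 3) = -26*(-8 - 3) = -26*(-11) = 286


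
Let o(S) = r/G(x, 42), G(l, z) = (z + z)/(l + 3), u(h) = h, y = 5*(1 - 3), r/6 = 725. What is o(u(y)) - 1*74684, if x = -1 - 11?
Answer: -1052101/14 ≈ -75150.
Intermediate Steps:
r = 4350 (r = 6*725 = 4350)
y = -10 (y = 5*(-2) = -10)
x = -12
G(l, z) = 2*z/(3 + l) (G(l, z) = (2*z)/(3 + l) = 2*z/(3 + l))
o(S) = -6525/14 (o(S) = 4350/((2*42/(3 - 12))) = 4350/((2*42/(-9))) = 4350/((2*42*(-⅑))) = 4350/(-28/3) = 4350*(-3/28) = -6525/14)
o(u(y)) - 1*74684 = -6525/14 - 1*74684 = -6525/14 - 74684 = -1052101/14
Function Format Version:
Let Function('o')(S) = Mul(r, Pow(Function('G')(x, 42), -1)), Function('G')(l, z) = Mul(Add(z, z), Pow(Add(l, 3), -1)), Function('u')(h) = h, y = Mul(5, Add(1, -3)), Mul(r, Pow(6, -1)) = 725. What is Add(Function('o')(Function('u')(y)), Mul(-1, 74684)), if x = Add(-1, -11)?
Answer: Rational(-1052101, 14) ≈ -75150.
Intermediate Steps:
r = 4350 (r = Mul(6, 725) = 4350)
y = -10 (y = Mul(5, -2) = -10)
x = -12
Function('G')(l, z) = Mul(2, z, Pow(Add(3, l), -1)) (Function('G')(l, z) = Mul(Mul(2, z), Pow(Add(3, l), -1)) = Mul(2, z, Pow(Add(3, l), -1)))
Function('o')(S) = Rational(-6525, 14) (Function('o')(S) = Mul(4350, Pow(Mul(2, 42, Pow(Add(3, -12), -1)), -1)) = Mul(4350, Pow(Mul(2, 42, Pow(-9, -1)), -1)) = Mul(4350, Pow(Mul(2, 42, Rational(-1, 9)), -1)) = Mul(4350, Pow(Rational(-28, 3), -1)) = Mul(4350, Rational(-3, 28)) = Rational(-6525, 14))
Add(Function('o')(Function('u')(y)), Mul(-1, 74684)) = Add(Rational(-6525, 14), Mul(-1, 74684)) = Add(Rational(-6525, 14), -74684) = Rational(-1052101, 14)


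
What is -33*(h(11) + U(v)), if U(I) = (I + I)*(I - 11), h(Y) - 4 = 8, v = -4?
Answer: -4356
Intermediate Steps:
h(Y) = 12 (h(Y) = 4 + 8 = 12)
U(I) = 2*I*(-11 + I) (U(I) = (2*I)*(-11 + I) = 2*I*(-11 + I))
-33*(h(11) + U(v)) = -33*(12 + 2*(-4)*(-11 - 4)) = -33*(12 + 2*(-4)*(-15)) = -33*(12 + 120) = -33*132 = -4356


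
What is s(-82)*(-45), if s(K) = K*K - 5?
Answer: -302355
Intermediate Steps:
s(K) = -5 + K² (s(K) = K² - 5 = -5 + K²)
s(-82)*(-45) = (-5 + (-82)²)*(-45) = (-5 + 6724)*(-45) = 6719*(-45) = -302355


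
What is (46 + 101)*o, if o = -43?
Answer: -6321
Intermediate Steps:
(46 + 101)*o = (46 + 101)*(-43) = 147*(-43) = -6321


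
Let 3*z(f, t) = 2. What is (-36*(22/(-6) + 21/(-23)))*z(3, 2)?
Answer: 2528/23 ≈ 109.91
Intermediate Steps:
z(f, t) = ⅔ (z(f, t) = (⅓)*2 = ⅔)
(-36*(22/(-6) + 21/(-23)))*z(3, 2) = -36*(22/(-6) + 21/(-23))*(⅔) = -36*(22*(-⅙) + 21*(-1/23))*(⅔) = -36*(-11/3 - 21/23)*(⅔) = -36*(-316/69)*(⅔) = (3792/23)*(⅔) = 2528/23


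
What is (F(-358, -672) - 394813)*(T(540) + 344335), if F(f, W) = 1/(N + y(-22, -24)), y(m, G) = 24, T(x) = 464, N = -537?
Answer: -7759474310770/57 ≈ -1.3613e+11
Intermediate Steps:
F(f, W) = -1/513 (F(f, W) = 1/(-537 + 24) = 1/(-513) = -1/513)
(F(-358, -672) - 394813)*(T(540) + 344335) = (-1/513 - 394813)*(464 + 344335) = -202539070/513*344799 = -7759474310770/57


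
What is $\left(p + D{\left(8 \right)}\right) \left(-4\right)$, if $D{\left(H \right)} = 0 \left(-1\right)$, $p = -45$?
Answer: $180$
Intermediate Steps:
$D{\left(H \right)} = 0$
$\left(p + D{\left(8 \right)}\right) \left(-4\right) = \left(-45 + 0\right) \left(-4\right) = \left(-45\right) \left(-4\right) = 180$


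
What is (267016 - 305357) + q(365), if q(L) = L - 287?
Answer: -38263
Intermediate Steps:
q(L) = -287 + L
(267016 - 305357) + q(365) = (267016 - 305357) + (-287 + 365) = -38341 + 78 = -38263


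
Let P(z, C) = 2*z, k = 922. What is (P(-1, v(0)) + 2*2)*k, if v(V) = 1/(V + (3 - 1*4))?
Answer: 1844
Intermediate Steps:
v(V) = 1/(-1 + V) (v(V) = 1/(V + (3 - 4)) = 1/(V - 1) = 1/(-1 + V))
(P(-1, v(0)) + 2*2)*k = (2*(-1) + 2*2)*922 = (-2 + 4)*922 = 2*922 = 1844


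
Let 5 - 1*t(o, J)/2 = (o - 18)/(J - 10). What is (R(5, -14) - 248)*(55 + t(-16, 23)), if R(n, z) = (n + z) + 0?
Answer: -234641/13 ≈ -18049.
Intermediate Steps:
t(o, J) = 10 - 2*(-18 + o)/(-10 + J) (t(o, J) = 10 - 2*(o - 18)/(J - 10) = 10 - 2*(-18 + o)/(-10 + J))
R(n, z) = n + z
(R(5, -14) - 248)*(55 + t(-16, 23)) = ((5 - 14) - 248)*(55 + 2*(-32 - 1*(-16) + 5*23)/(-10 + 23)) = (-9 - 248)*(55 + 2*(-32 + 16 + 115)/13) = -257*(55 + 2*(1/13)*99) = -257*(55 + 198/13) = -257*913/13 = -234641/13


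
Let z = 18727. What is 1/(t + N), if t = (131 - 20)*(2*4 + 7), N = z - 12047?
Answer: 1/8345 ≈ 0.00011983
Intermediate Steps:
N = 6680 (N = 18727 - 12047 = 6680)
t = 1665 (t = 111*(8 + 7) = 111*15 = 1665)
1/(t + N) = 1/(1665 + 6680) = 1/8345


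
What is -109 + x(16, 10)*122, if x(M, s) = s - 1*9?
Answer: 13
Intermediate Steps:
x(M, s) = -9 + s (x(M, s) = s - 9 = -9 + s)
-109 + x(16, 10)*122 = -109 + (-9 + 10)*122 = -109 + 1*122 = -109 + 122 = 13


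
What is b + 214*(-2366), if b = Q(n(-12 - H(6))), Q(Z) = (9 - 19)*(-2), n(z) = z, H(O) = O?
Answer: -506304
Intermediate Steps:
Q(Z) = 20 (Q(Z) = -10*(-2) = 20)
b = 20
b + 214*(-2366) = 20 + 214*(-2366) = 20 - 506324 = -506304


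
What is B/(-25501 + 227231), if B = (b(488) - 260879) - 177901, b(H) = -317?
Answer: -439097/201730 ≈ -2.1767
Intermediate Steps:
B = -439097 (B = (-317 - 260879) - 177901 = -261196 - 177901 = -439097)
B/(-25501 + 227231) = -439097/(-25501 + 227231) = -439097/201730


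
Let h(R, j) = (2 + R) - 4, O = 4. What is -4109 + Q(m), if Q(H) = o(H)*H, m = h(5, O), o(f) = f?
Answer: -4100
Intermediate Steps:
h(R, j) = -2 + R
m = 3 (m = -2 + 5 = 3)
Q(H) = H² (Q(H) = H*H = H²)
-4109 + Q(m) = -4109 + 3² = -4109 + 9 = -4100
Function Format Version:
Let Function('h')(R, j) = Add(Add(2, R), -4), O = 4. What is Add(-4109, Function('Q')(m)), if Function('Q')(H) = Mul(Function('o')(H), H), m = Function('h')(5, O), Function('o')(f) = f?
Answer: -4100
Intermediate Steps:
Function('h')(R, j) = Add(-2, R)
m = 3 (m = Add(-2, 5) = 3)
Function('Q')(H) = Pow(H, 2) (Function('Q')(H) = Mul(H, H) = Pow(H, 2))
Add(-4109, Function('Q')(m)) = Add(-4109, Pow(3, 2)) = Add(-4109, 9) = -4100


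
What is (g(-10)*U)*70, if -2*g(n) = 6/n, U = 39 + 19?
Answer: 1218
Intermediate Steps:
U = 58
g(n) = -3/n
(g(-10)*U)*70 = (-3/(-10)*58)*70 = (-3*(-1/10)*58)*70 = ((3/10)*58)*70 = (87/5)*70 = 1218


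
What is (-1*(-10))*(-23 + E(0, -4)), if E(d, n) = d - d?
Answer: -230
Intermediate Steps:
E(d, n) = 0
(-1*(-10))*(-23 + E(0, -4)) = (-1*(-10))*(-23 + 0) = 10*(-23) = -230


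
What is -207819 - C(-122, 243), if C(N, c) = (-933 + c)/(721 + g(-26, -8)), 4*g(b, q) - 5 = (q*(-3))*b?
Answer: -31380485/151 ≈ -2.0782e+5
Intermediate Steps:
g(b, q) = 5/4 - 3*b*q/4 (g(b, q) = 5/4 + ((q*(-3))*b)/4 = 5/4 + ((-3*q)*b)/4 = 5/4 + (-3*b*q)/4 = 5/4 - 3*b*q/4)
C(N, c) = -1244/755 + 4*c/2265 (C(N, c) = (-933 + c)/(721 + (5/4 - ¾*(-26)*(-8))) = (-933 + c)/(721 + (5/4 - 156)) = (-933 + c)/(721 - 619/4) = (-933 + c)/(2265/4) = (-933 + c)*(4/2265) = -1244/755 + 4*c/2265)
-207819 - C(-122, 243) = -207819 - (-1244/755 + (4/2265)*243) = -207819 - (-1244/755 + 324/755) = -207819 - 1*(-184/151) = -207819 + 184/151 = -31380485/151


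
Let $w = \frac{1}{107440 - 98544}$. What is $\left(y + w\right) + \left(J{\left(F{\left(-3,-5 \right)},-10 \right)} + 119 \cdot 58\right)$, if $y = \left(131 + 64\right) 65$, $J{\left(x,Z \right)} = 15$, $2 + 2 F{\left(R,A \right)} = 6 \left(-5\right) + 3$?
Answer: $\frac{174290433}{8896} \approx 19592.0$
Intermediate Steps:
$w = \frac{1}{8896} \approx 0.00011241$
$F{\left(R,A \right)} = - \frac{29}{2}$ ($F{\left(R,A \right)} = -1 + \frac{6 \left(-5\right) + 3}{2} = -1 + \frac{-30 + 3}{2} = -1 + \frac{1}{2} \left(-27\right) = -1 - \frac{27}{2} = - \frac{29}{2}$)
$y = 12675$ ($y = 195 \cdot 65 = 12675$)
$\left(y + w\right) + \left(J{\left(F{\left(-3,-5 \right)},-10 \right)} + 119 \cdot 58\right) = \left(12675 + \frac{1}{8896}\right) + \left(15 + 119 \cdot 58\right) = \frac{112756801}{8896} + \left(15 + 6902\right) = \frac{112756801}{8896} + 6917 = \frac{174290433}{8896}$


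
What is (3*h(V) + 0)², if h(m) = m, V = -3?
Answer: 81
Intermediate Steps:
(3*h(V) + 0)² = (3*(-3) + 0)² = (-9 + 0)² = (-9)² = 81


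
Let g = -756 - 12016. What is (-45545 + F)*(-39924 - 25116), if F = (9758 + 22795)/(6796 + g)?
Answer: 245895890610/83 ≈ 2.9626e+9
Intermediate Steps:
g = -12772
F = -3617/664 (F = (9758 + 22795)/(6796 - 12772) = 32553/(-5976) = 32553*(-1/5976) = -3617/664 ≈ -5.4473)
(-45545 + F)*(-39924 - 25116) = (-45545 - 3617/664)*(-39924 - 25116) = -30245497/664*(-65040) = 245895890610/83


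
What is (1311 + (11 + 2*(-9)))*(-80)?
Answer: -104320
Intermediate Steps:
(1311 + (11 + 2*(-9)))*(-80) = (1311 + (11 - 18))*(-80) = (1311 - 7)*(-80) = 1304*(-80) = -104320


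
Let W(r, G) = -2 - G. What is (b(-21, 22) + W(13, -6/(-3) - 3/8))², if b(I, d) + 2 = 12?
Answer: 2601/64 ≈ 40.641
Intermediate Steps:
b(I, d) = 10 (b(I, d) = -2 + 12 = 10)
(b(-21, 22) + W(13, -6/(-3) - 3/8))² = (10 + (-2 - (-6/(-3) - 3/8)))² = (10 + (-2 - (-6*(-⅓) - 3*⅛)))² = (10 + (-2 - (2 - 3/8)))² = (10 + (-2 - 1*13/8))² = (10 + (-2 - 13/8))² = (10 - 29/8)² = (51/8)² = 2601/64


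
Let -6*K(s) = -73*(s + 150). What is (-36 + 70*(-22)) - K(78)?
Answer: -4350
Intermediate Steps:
K(s) = 1825 + 73*s/6 (K(s) = -(-73)*(s + 150)/6 = -(-73)*(150 + s)/6 = -(-10950 - 73*s)/6 = 1825 + 73*s/6)
(-36 + 70*(-22)) - K(78) = (-36 + 70*(-22)) - (1825 + (73/6)*78) = (-36 - 1540) - (1825 + 949) = -1576 - 1*2774 = -1576 - 2774 = -4350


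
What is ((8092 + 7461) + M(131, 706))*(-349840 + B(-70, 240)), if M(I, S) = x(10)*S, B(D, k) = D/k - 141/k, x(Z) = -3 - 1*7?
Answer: -237695886941/80 ≈ -2.9712e+9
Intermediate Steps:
x(Z) = -10 (x(Z) = -3 - 7 = -10)
B(D, k) = -141/k + D/k
M(I, S) = -10*S
((8092 + 7461) + M(131, 706))*(-349840 + B(-70, 240)) = ((8092 + 7461) - 10*706)*(-349840 + (-141 - 70)/240) = (15553 - 7060)*(-349840 + (1/240)*(-211)) = 8493*(-349840 - 211/240) = 8493*(-83961811/240) = -237695886941/80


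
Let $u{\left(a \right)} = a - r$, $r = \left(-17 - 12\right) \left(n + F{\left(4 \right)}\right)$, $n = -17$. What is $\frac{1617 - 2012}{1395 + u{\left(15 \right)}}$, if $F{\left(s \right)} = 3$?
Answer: $- \frac{395}{1004} \approx -0.39343$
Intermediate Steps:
$r = 406$ ($r = \left(-17 - 12\right) \left(-17 + 3\right) = \left(-29\right) \left(-14\right) = 406$)
$u{\left(a \right)} = -406 + a$ ($u{\left(a \right)} = a - 406 = -406 + a$)
$\frac{1617 - 2012}{1395 + u{\left(15 \right)}} = \frac{1617 - 2012}{1395 + \left(-406 + 15\right)} = - \frac{395}{1395 - 391} = - \frac{395}{1004}$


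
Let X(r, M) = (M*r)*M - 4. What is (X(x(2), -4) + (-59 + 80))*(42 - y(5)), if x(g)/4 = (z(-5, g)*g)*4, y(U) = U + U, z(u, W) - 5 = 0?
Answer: 82464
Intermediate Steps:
z(u, W) = 5 (z(u, W) = 5 + 0 = 5)
y(U) = 2*U
x(g) = 80*g (x(g) = 4*((5*g)*4) = 4*(20*g) = 80*g)
X(r, M) = -4 + r*M² (X(r, M) = r*M² - 4 = -4 + r*M²)
(X(x(2), -4) + (-59 + 80))*(42 - y(5)) = ((-4 + (80*2)*(-4)²) + (-59 + 80))*(42 - 2*5) = ((-4 + 160*16) + 21)*(42 - 1*10) = ((-4 + 2560) + 21)*(42 - 10) = (2556 + 21)*32 = 2577*32 = 82464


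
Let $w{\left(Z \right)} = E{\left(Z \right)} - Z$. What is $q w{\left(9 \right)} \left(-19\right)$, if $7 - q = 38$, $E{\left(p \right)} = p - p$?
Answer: $-5301$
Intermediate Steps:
$E{\left(p \right)} = 0$
$w{\left(Z \right)} = - Z$ ($w{\left(Z \right)} = 0 - Z = - Z$)
$q = -31$ ($q = 7 - 38 = -31$)
$q w{\left(9 \right)} \left(-19\right) = - 31 \left(\left(-1\right) 9\right) \left(-19\right) = \left(-31\right) \left(-9\right) \left(-19\right) = 279 \left(-19\right) = -5301$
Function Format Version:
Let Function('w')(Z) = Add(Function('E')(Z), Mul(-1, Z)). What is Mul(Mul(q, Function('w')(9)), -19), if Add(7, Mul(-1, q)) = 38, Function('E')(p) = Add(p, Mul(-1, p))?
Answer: -5301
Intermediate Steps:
Function('E')(p) = 0
Function('w')(Z) = Mul(-1, Z) (Function('w')(Z) = Add(0, Mul(-1, Z)) = Mul(-1, Z))
q = -31 (q = Add(7, Mul(-1, 38)) = Add(7, -38) = -31)
Mul(Mul(q, Function('w')(9)), -19) = Mul(Mul(-31, Mul(-1, 9)), -19) = Mul(Mul(-31, -9), -19) = Mul(279, -19) = -5301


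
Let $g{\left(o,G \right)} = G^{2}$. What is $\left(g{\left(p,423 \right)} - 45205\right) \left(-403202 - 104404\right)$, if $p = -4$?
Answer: $-67879104744$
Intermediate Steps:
$\left(g{\left(p,423 \right)} - 45205\right) \left(-403202 - 104404\right) = \left(423^{2} - 45205\right) \left(-403202 - 104404\right) = \left(178929 - 45205\right) \left(-507606\right) = 133724 \left(-507606\right) = -67879104744$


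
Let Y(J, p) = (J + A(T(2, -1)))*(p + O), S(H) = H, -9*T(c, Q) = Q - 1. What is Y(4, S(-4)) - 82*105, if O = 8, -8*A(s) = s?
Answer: -77347/9 ≈ -8594.1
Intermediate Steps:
T(c, Q) = 1/9 - Q/9 (T(c, Q) = -(Q - 1)/9 = -(-1 + Q)/9 = 1/9 - Q/9)
A(s) = -s/8
Y(J, p) = (8 + p)*(-1/36 + J) (Y(J, p) = (J - (1/9 - 1/9*(-1))/8)*(p + 8) = (J - (1/9 + 1/9)/8)*(8 + p) = (J - 1/8*2/9)*(8 + p) = (J - 1/36)*(8 + p) = (-1/36 + J)*(8 + p) = (8 + p)*(-1/36 + J))
Y(4, S(-4)) - 82*105 = (-2/9 + 8*4 - 1/36*(-4) + 4*(-4)) - 82*105 = (-2/9 + 32 + 1/9 - 16) - 8610 = 143/9 - 8610 = -77347/9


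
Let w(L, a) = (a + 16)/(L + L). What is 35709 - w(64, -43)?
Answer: 4570779/128 ≈ 35709.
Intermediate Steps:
w(L, a) = (16 + a)/(2*L) (w(L, a) = (16 + a)/((2*L)) = (16 + a)*(1/(2*L)) = (16 + a)/(2*L))
35709 - w(64, -43) = 35709 - (16 - 43)/(2*64) = 35709 - (-27)/(2*64) = 35709 - 1*(-27/128) = 35709 + 27/128 = 4570779/128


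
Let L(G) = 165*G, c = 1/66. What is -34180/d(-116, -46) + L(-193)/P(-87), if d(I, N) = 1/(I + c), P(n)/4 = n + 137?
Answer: 5232747823/1320 ≈ 3.9642e+6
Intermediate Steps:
c = 1/66 ≈ 0.015152
P(n) = 548 + 4*n (P(n) = 4*(n + 137) = 4*(137 + n) = 548 + 4*n)
d(I, N) = 1/(1/66 + I) (d(I, N) = 1/(I + 1/66) = 1/(1/66 + I))
-34180/d(-116, -46) + L(-193)/P(-87) = -34180/(66/(1 + 66*(-116))) + (165*(-193))/(548 + 4*(-87)) = -34180/(66/(1 - 7656)) - 31845/(548 - 348) = -34180/(66/(-7655)) - 31845/200 = -34180/(66*(-1/7655)) - 31845*1/200 = -34180/(-66/7655) - 6369/40 = -34180*(-7655/66) - 6369/40 = 130823950/33 - 6369/40 = 5232747823/1320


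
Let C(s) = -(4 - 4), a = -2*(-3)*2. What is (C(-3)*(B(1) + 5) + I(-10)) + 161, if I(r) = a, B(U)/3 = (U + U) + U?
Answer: 173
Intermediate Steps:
B(U) = 9*U (B(U) = 3*((U + U) + U) = 3*(2*U + U) = 3*(3*U) = 9*U)
a = 12 (a = 6*2 = 12)
C(s) = 0 (C(s) = -1*0 = 0)
I(r) = 12
(C(-3)*(B(1) + 5) + I(-10)) + 161 = (0*(9*1 + 5) + 12) + 161 = (0*(9 + 5) + 12) + 161 = (0*14 + 12) + 161 = (0 + 12) + 161 = 12 + 161 = 173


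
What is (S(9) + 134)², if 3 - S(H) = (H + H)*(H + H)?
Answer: 34969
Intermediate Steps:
S(H) = 3 - 4*H² (S(H) = 3 - (H + H)*(H + H) = 3 - 2*H*2*H = 3 - 4*H²)
(S(9) + 134)² = ((3 - 4*9²) + 134)² = ((3 - 4*81) + 134)² = ((3 - 324) + 134)² = (-321 + 134)² = (-187)² = 34969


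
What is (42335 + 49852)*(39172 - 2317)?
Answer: 3397551885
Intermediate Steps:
(42335 + 49852)*(39172 - 2317) = 92187*36855 = 3397551885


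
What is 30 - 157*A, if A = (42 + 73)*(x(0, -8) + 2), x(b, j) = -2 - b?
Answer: 30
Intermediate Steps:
A = 0 (A = (42 + 73)*((-2 - 1*0) + 2) = 115*((-2 + 0) + 2) = 115*(-2 + 2) = 115*0 = 0)
30 - 157*A = 30 - 157*0 = 30 + 0 = 30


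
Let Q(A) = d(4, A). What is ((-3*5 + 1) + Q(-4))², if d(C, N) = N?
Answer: 324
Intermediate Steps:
Q(A) = A
((-3*5 + 1) + Q(-4))² = ((-3*5 + 1) - 4)² = ((-15 + 1) - 4)² = (-14 - 4)² = (-18)² = 324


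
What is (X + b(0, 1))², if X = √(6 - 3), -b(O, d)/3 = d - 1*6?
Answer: (15 + √3)² ≈ 279.96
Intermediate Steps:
b(O, d) = 18 - 3*d (b(O, d) = -3*(d - 1*6) = -3*(d - 6) = -3*(-6 + d) = 18 - 3*d)
X = √3 ≈ 1.7320
(X + b(0, 1))² = (√3 + (18 - 3*1))² = (√3 + (18 - 3))² = (√3 + 15)² = (15 + √3)²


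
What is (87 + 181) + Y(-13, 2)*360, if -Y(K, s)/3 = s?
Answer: -1892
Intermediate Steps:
Y(K, s) = -3*s
(87 + 181) + Y(-13, 2)*360 = (87 + 181) - 3*2*360 = 268 - 6*360 = 268 - 2160 = -1892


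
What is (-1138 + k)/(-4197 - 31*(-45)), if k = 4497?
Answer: -3359/2802 ≈ -1.1988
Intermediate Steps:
(-1138 + k)/(-4197 - 31*(-45)) = (-1138 + 4497)/(-4197 - 31*(-45)) = 3359/(-4197 + 1395) = 3359/(-2802) = 3359*(-1/2802) = -3359/2802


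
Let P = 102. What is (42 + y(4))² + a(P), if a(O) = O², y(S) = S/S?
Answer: 12253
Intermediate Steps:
y(S) = 1
(42 + y(4))² + a(P) = (42 + 1)² + 102² = 43² + 10404 = 1849 + 10404 = 12253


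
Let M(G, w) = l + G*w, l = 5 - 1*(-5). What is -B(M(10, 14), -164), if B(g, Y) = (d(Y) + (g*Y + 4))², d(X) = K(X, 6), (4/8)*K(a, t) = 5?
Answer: -604471396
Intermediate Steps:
l = 10 (l = 5 + 5 = 10)
K(a, t) = 10 (K(a, t) = 2*5 = 10)
d(X) = 10
M(G, w) = 10 + G*w
B(g, Y) = (14 + Y*g)² (B(g, Y) = (10 + (g*Y + 4))² = (10 + (Y*g + 4))² = (10 + (4 + Y*g))² = (14 + Y*g)²)
-B(M(10, 14), -164) = -(14 - 164*(10 + 10*14))² = -(14 - 164*(10 + 140))² = -(14 - 164*150)² = -(14 - 24600)² = -1*(-24586)² = -1*604471396 = -604471396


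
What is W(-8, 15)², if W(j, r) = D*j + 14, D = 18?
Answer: 16900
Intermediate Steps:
W(j, r) = 14 + 18*j (W(j, r) = 18*j + 14 = 14 + 18*j)
W(-8, 15)² = (14 + 18*(-8))² = (14 - 144)² = (-130)² = 16900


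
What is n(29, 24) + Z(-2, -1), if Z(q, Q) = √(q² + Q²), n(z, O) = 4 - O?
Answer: -20 + √5 ≈ -17.764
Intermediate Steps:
Z(q, Q) = √(Q² + q²)
n(29, 24) + Z(-2, -1) = (4 - 1*24) + √((-1)² + (-2)²) = (4 - 24) + √(1 + 4) = -20 + √5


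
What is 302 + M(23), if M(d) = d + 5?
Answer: 330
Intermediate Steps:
M(d) = 5 + d
302 + M(23) = 302 + (5 + 23) = 302 + 28 = 330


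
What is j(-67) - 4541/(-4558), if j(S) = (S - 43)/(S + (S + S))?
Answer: 1414121/916158 ≈ 1.5435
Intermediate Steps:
j(S) = (-43 + S)/(3*S) (j(S) = (-43 + S)/(S + 2*S) = (-43 + S)/((3*S)) = (-43 + S)*(1/(3*S)) = (-43 + S)/(3*S))
j(-67) - 4541/(-4558) = (⅓)*(-43 - 67)/(-67) - 4541/(-4558) = (⅓)*(-1/67)*(-110) - 4541*(-1)/4558 = 110/201 - 1*(-4541/4558) = 110/201 + 4541/4558 = 1414121/916158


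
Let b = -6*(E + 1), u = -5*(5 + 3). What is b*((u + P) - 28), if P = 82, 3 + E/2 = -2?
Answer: 756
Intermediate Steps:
u = -40 (u = -5*8 = -40)
E = -10 (E = -6 + 2*(-2) = -6 - 4 = -10)
b = 54 (b = -6*(-10 + 1) = -6*(-9) = 54)
b*((u + P) - 28) = 54*((-40 + 82) - 28) = 54*(42 - 28) = 54*14 = 756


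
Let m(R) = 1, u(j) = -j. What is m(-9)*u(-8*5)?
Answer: 40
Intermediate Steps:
m(-9)*u(-8*5) = 1*(-(-8)*5) = 1*(-1*(-40)) = 1*40 = 40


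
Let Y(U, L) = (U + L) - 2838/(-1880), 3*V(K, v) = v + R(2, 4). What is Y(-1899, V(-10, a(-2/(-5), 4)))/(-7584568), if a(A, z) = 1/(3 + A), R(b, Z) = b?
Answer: 30309677/121201396640 ≈ 0.00025008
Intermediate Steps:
V(K, v) = ⅔ + v/3 (V(K, v) = (v + 2)/3 = (2 + v)/3 = ⅔ + v/3)
Y(U, L) = 1419/940 + L + U (Y(U, L) = (L + U) - 2838*(-1/1880) = (L + U) + 1419/940 = 1419/940 + L + U)
Y(-1899, V(-10, a(-2/(-5), 4)))/(-7584568) = (1419/940 + (⅔ + 1/(3*(3 - 2/(-5)))) - 1899)/(-7584568) = (1419/940 + (⅔ + 1/(3*(3 - 2*(-⅕)))) - 1899)*(-1/7584568) = (1419/940 + (⅔ + 1/(3*(3 + ⅖))) - 1899)*(-1/7584568) = (1419/940 + (⅔ + 1/(3*(17/5))) - 1899)*(-1/7584568) = (1419/940 + (⅔ + (⅓)*(5/17)) - 1899)*(-1/7584568) = (1419/940 + (⅔ + 5/51) - 1899)*(-1/7584568) = (1419/940 + 13/17 - 1899)*(-1/7584568) = -30309677/15980*(-1/7584568) = 30309677/121201396640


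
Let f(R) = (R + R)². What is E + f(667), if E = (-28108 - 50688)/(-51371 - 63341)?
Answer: 51034126667/28678 ≈ 1.7796e+6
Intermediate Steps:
E = 19699/28678 (E = -78796/(-114712) = -78796*(-1/114712) = 19699/28678 ≈ 0.68690)
f(R) = 4*R² (f(R) = (2*R)² = 4*R²)
E + f(667) = 19699/28678 + 4*667² = 19699/28678 + 4*444889 = 19699/28678 + 1779556 = 51034126667/28678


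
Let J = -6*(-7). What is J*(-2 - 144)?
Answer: -6132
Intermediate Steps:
J = 42
J*(-2 - 144) = 42*(-2 - 144) = 42*(-146) = -6132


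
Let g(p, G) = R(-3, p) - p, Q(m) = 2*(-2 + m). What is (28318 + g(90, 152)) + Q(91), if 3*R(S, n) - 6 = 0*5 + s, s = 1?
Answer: 85225/3 ≈ 28408.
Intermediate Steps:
R(S, n) = 7/3 (R(S, n) = 2 + (0*5 + 1)/3 = 2 + (0 + 1)/3 = 2 + (⅓)*1 = 2 + ⅓ = 7/3)
Q(m) = -4 + 2*m
g(p, G) = 7/3 - p
(28318 + g(90, 152)) + Q(91) = (28318 + (7/3 - 1*90)) + (-4 + 2*91) = (28318 + (7/3 - 90)) + (-4 + 182) = (28318 - 263/3) + 178 = 84691/3 + 178 = 85225/3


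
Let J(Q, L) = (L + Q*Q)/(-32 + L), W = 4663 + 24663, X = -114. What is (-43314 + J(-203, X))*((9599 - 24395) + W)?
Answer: -46241281835/73 ≈ -6.3344e+8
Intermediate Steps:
W = 29326
J(Q, L) = (L + Q**2)/(-32 + L)
(-43314 + J(-203, X))*((9599 - 24395) + W) = (-43314 + (-114 + (-203)**2)/(-32 - 114))*((9599 - 24395) + 29326) = (-43314 + (-114 + 41209)/(-146))*(-14796 + 29326) = (-43314 - 1/146*41095)*14530 = (-43314 - 41095/146)*14530 = -6364939/146*14530 = -46241281835/73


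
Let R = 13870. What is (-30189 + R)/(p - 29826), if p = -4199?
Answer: 16319/34025 ≈ 0.47962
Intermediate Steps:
(-30189 + R)/(p - 29826) = (-30189 + 13870)/(-4199 - 29826) = -16319/(-34025) = -16319*(-1/34025) = 16319/34025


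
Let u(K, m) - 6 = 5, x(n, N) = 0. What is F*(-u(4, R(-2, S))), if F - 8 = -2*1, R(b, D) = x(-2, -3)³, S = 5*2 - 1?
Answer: -66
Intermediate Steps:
S = 9 (S = 10 - 1 = 9)
R(b, D) = 0 (R(b, D) = 0³ = 0)
u(K, m) = 11 (u(K, m) = 6 + 5 = 11)
F = 6 (F = 8 - 2*1 = 8 - 2 = 6)
F*(-u(4, R(-2, S))) = 6*(-1*11) = 6*(-11) = -66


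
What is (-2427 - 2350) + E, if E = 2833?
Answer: -1944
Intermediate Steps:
(-2427 - 2350) + E = (-2427 - 2350) + 2833 = -4777 + 2833 = -1944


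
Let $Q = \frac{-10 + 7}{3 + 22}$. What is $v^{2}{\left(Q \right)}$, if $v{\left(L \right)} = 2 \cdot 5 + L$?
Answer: $\frac{61009}{625} \approx 97.614$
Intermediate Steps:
$Q = - \frac{3}{25} \approx -0.12$
$v{\left(L \right)} = 10 + L$
$v^{2}{\left(Q \right)} = \left(10 - \frac{3}{25}\right)^{2} = \left(\frac{247}{25}\right)^{2} = \frac{61009}{625}$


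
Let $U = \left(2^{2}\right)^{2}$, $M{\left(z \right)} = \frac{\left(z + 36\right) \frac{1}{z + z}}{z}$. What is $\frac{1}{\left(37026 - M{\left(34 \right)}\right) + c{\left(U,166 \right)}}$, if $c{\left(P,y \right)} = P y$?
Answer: $\frac{1156}{45872357} \approx 2.52 \cdot 10^{-5}$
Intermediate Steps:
$M{\left(z \right)} = \frac{36 + z}{2 z^{2}}$ ($M{\left(z \right)} = \frac{\left(36 + z\right) \frac{1}{2 z}}{z} = \frac{\frac{1}{2} \frac{1}{z} \left(36 + z\right)}{z} = \frac{36 + z}{2 z^{2}}$)
$U = 16$ ($U = 4^{2} = 16$)
$\frac{1}{\left(37026 - M{\left(34 \right)}\right) + c{\left(U,166 \right)}} = \frac{1}{\left(37026 - \frac{36 + 34}{2 \cdot 1156}\right) + 16 \cdot 166} = \frac{1}{\left(37026 - \frac{1}{2} \cdot \frac{1}{1156} \cdot 70\right) + 2656} = \frac{1}{\left(37026 - \frac{35}{1156}\right) + 2656} = \frac{1}{\frac{42802021}{1156} + 2656} = \frac{1}{\frac{45872357}{1156}} = \frac{1156}{45872357}$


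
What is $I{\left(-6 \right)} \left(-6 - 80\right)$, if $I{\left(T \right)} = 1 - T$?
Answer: $-602$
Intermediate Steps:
$I{\left(-6 \right)} \left(-6 - 80\right) = \left(1 - -6\right) \left(-6 - 80\right) = \left(1 + 6\right) \left(-86\right) = 7 \left(-86\right) = -602$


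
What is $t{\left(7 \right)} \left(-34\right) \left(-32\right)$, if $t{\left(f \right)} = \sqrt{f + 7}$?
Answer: $1088 \sqrt{14} \approx 4070.9$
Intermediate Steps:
$t{\left(f \right)} = \sqrt{7 + f}$
$t{\left(7 \right)} \left(-34\right) \left(-32\right) = \sqrt{7 + 7} \left(-34\right) \left(-32\right) = \sqrt{14} \left(-34\right) \left(-32\right) = - 34 \sqrt{14} \left(-32\right) = 1088 \sqrt{14}$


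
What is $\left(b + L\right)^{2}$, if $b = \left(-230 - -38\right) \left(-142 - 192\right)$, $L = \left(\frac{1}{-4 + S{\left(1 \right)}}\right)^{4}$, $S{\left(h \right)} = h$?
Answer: $\frac{26981469308161}{6561} \approx 4.1124 \cdot 10^{9}$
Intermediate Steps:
$L = \frac{1}{81}$ ($L = \left(\frac{1}{-4 + 1}\right)^{4} = \left(\frac{1}{-3}\right)^{4} = \left(- \frac{1}{3}\right)^{4} = \frac{1}{81} \approx 0.012346$)
$b = 64128$ ($b = \left(-230 + \left(-48 + 86\right)\right) \left(-334\right) = \left(-230 + 38\right) \left(-334\right) = \left(-192\right) \left(-334\right) = 64128$)
$\left(b + L\right)^{2} = \left(64128 + \frac{1}{81}\right)^{2} = \left(\frac{5194369}{81}\right)^{2} = \frac{26981469308161}{6561}$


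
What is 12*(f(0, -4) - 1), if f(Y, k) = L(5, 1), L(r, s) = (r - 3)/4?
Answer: -6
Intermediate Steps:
L(r, s) = -¾ + r/4 (L(r, s) = (-3 + r)/4 = -¾ + r/4)
f(Y, k) = ½ (f(Y, k) = -¾ + (¼)*5 = -¾ + 5/4 = ½)
12*(f(0, -4) - 1) = 12*(½ - 1) = 12*(-½) = -6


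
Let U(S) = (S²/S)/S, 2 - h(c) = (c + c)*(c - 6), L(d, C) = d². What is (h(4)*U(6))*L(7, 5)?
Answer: 882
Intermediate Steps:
h(c) = 2 - 2*c*(-6 + c) (h(c) = 2 - (c + c)*(c - 6) = 2 - 2*c*(-6 + c))
U(S) = 1 (U(S) = S/S = 1)
(h(4)*U(6))*L(7, 5) = ((2 - 2*4² + 12*4)*1)*7² = ((2 - 2*16 + 48)*1)*49 = ((2 - 32 + 48)*1)*49 = (18*1)*49 = 18*49 = 882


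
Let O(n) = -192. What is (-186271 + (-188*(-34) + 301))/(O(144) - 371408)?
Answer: 89789/185800 ≈ 0.48326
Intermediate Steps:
(-186271 + (-188*(-34) + 301))/(O(144) - 371408) = (-186271 + (-188*(-34) + 301))/(-192 - 371408) = (-186271 + (6392 + 301))/(-371600) = (-186271 + 6693)*(-1/371600) = -179578*(-1/371600) = 89789/185800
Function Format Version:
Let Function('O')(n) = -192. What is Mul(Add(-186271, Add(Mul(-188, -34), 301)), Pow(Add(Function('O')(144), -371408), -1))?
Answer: Rational(89789, 185800) ≈ 0.48326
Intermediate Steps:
Mul(Add(-186271, Add(Mul(-188, -34), 301)), Pow(Add(Function('O')(144), -371408), -1)) = Mul(Add(-186271, Add(Mul(-188, -34), 301)), Pow(Add(-192, -371408), -1)) = Mul(Add(-186271, Add(6392, 301)), Pow(-371600, -1)) = Mul(Add(-186271, 6693), Rational(-1, 371600)) = Mul(-179578, Rational(-1, 371600)) = Rational(89789, 185800)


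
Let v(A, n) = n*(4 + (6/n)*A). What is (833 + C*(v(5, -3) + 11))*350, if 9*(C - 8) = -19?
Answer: 3161900/9 ≈ 3.5132e+5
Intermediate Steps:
C = 53/9 (C = 8 + (1/9)*(-19) = 8 - 19/9 = 53/9 ≈ 5.8889)
v(A, n) = n*(4 + 6*A/n)
(833 + C*(v(5, -3) + 11))*350 = (833 + 53*((4*(-3) + 6*5) + 11)/9)*350 = (833 + 53*((-12 + 30) + 11)/9)*350 = (833 + 53*(18 + 11)/9)*350 = (833 + (53/9)*29)*350 = (833 + 1537/9)*350 = (9034/9)*350 = 3161900/9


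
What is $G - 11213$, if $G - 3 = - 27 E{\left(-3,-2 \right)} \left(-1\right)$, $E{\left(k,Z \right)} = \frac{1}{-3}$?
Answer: $-11219$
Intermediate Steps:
$E{\left(k,Z \right)} = - \frac{1}{3}$
$G = -6$ ($G = 3 + \left(-27\right) \left(- \frac{1}{3}\right) \left(-1\right) = 3 + 9 \left(-1\right) = 3 - 9 = -6$)
$G - 11213 = -6 - 11213 = -11219$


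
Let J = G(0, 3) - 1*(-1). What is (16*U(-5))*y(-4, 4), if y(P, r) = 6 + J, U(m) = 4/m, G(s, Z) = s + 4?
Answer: -704/5 ≈ -140.80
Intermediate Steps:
G(s, Z) = 4 + s
J = 5 (J = (4 + 0) - 1*(-1) = 4 + 1 = 5)
y(P, r) = 11 (y(P, r) = 6 + 5 = 11)
(16*U(-5))*y(-4, 4) = (16*(4/(-5)))*11 = (16*(4*(-⅕)))*11 = (16*(-⅘))*11 = -64/5*11 = -704/5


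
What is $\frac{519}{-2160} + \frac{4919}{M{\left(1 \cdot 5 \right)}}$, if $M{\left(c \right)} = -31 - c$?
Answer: $- \frac{32851}{240} \approx -136.88$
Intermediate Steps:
$\frac{519}{-2160} + \frac{4919}{M{\left(1 \cdot 5 \right)}} = \frac{519}{-2160} + \frac{4919}{-31 - 1 \cdot 5} = 519 \left(- \frac{1}{2160}\right) + \frac{4919}{-31 - 5} = - \frac{173}{720} + \frac{4919}{-31 - 5} = - \frac{173}{720} + \frac{4919}{-36} = - \frac{173}{720} + 4919 \left(- \frac{1}{36}\right) = - \frac{173}{720} - \frac{4919}{36} = - \frac{32851}{240}$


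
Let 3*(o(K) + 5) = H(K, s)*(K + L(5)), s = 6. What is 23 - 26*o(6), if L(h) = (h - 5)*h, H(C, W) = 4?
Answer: -55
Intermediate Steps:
L(h) = h*(-5 + h) (L(h) = (-5 + h)*h = h*(-5 + h))
o(K) = -5 + 4*K/3 (o(K) = -5 + (4*(K + 5*(-5 + 5)))/3 = -5 + (4*(K + 5*0))/3 = -5 + (4*(K + 0))/3 = -5 + (4*K)/3 = -5 + 4*K/3)
23 - 26*o(6) = 23 - 26*(-5 + (4/3)*6) = 23 - 26*(-5 + 8) = 23 - 26*3 = 23 - 78 = -55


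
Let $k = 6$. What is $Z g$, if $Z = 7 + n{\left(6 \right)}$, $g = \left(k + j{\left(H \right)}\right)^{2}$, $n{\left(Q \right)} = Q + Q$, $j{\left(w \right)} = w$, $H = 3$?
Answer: $1539$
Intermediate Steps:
$n{\left(Q \right)} = 2 Q$
$g = 81$ ($g = \left(6 + 3\right)^{2} = 9^{2} = 81$)
$Z = 19$ ($Z = 7 + 2 \cdot 6 = 7 + 12 = 19$)
$Z g = 19 \cdot 81 = 1539$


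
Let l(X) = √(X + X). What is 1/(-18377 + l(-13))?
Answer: -18377/337714155 - I*√26/337714155 ≈ -5.4416e-5 - 1.5099e-8*I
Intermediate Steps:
l(X) = √2*√X (l(X) = √(2*X) = √2*√X)
1/(-18377 + l(-13)) = 1/(-18377 + √2*√(-13)) = 1/(-18377 + √2*(I*√13)) = 1/(-18377 + I*√26)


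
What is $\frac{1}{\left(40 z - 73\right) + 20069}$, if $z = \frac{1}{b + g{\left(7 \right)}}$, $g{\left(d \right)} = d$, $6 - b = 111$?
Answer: $\frac{49}{979784} \approx 5.0011 \cdot 10^{-5}$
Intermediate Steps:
$b = -105$ ($b = 6 - 111 = -105$)
$z = - \frac{1}{98}$ ($z = \frac{1}{-105 + 7} = \frac{1}{-98} = - \frac{1}{98} \approx -0.010204$)
$\frac{1}{\left(40 z - 73\right) + 20069} = \frac{1}{\left(40 \left(- \frac{1}{98}\right) - 73\right) + 20069} = \frac{1}{\left(- \frac{20}{49} - 73\right) + 20069} = \frac{1}{- \frac{3597}{49} + 20069} = \frac{1}{\frac{979784}{49}} = \frac{49}{979784}$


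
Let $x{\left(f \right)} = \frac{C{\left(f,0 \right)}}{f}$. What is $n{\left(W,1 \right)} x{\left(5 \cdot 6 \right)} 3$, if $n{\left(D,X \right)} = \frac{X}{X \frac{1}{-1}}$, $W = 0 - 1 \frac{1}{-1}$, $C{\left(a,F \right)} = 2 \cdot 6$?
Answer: $- \frac{6}{5} \approx -1.2$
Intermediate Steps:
$C{\left(a,F \right)} = 12$
$W = 1$ ($W = 0 - 1 \left(-1\right) = 0 - -1 = 0 + 1 = 1$)
$n{\left(D,X \right)} = -1$ ($n{\left(D,X \right)} = \frac{X}{X \left(-1\right)} = \frac{X}{\left(-1\right) X} = X \left(- \frac{1}{X}\right) = -1$)
$x{\left(f \right)} = \frac{12}{f}$
$n{\left(W,1 \right)} x{\left(5 \cdot 6 \right)} 3 = - \frac{12}{5 \cdot 6} \cdot 3 = - \frac{12}{30} \cdot 3 = \left(-1\right) \frac{2}{5} \cdot 3 = \left(- \frac{2}{5}\right) 3 = - \frac{6}{5}$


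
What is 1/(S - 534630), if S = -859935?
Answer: -1/1394565 ≈ -7.1707e-7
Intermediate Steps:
1/(S - 534630) = 1/(-859935 - 534630) = 1/(-1394565) = -1/1394565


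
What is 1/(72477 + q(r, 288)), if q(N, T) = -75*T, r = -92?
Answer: 1/50877 ≈ 1.9655e-5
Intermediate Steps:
1/(72477 + q(r, 288)) = 1/(72477 - 75*288) = 1/(72477 - 21600) = 1/50877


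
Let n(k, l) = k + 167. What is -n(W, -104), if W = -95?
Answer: -72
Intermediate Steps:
n(k, l) = 167 + k
-n(W, -104) = -(167 - 95) = -1*72 = -72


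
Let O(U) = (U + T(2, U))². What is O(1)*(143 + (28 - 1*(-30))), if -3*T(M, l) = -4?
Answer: 3283/3 ≈ 1094.3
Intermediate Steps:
T(M, l) = 4/3 (T(M, l) = -⅓*(-4) = 4/3)
O(U) = (4/3 + U)² (O(U) = (U + 4/3)² = (4/3 + U)²)
O(1)*(143 + (28 - 1*(-30))) = ((4 + 3*1)²/9)*(143 + (28 - 1*(-30))) = ((4 + 3)²/9)*(143 + (28 + 30)) = ((⅑)*7²)*(143 + 58) = ((⅑)*49)*201 = (49/9)*201 = 3283/3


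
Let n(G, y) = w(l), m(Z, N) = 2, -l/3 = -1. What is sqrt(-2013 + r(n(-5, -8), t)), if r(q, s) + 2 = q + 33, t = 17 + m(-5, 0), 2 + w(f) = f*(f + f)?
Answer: I*sqrt(1966) ≈ 44.34*I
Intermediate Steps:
l = 3 (l = -3*(-1) = 3)
w(f) = -2 + 2*f**2 (w(f) = -2 + f*(f + f) = -2 + f*(2*f) = -2 + 2*f**2)
n(G, y) = 16 (n(G, y) = -2 + 2*3**2 = -2 + 2*9 = -2 + 18 = 16)
t = 19 (t = 17 + 2 = 19)
r(q, s) = 31 + q (r(q, s) = -2 + (q + 33) = -2 + (33 + q) = 31 + q)
sqrt(-2013 + r(n(-5, -8), t)) = sqrt(-2013 + (31 + 16)) = sqrt(-2013 + 47) = sqrt(-1966) = I*sqrt(1966)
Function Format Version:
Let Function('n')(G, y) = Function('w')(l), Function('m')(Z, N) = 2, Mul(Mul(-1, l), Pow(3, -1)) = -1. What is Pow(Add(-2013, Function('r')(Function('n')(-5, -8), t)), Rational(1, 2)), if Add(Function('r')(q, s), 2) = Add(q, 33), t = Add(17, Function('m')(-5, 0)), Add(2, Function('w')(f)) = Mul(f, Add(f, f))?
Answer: Mul(I, Pow(1966, Rational(1, 2))) ≈ Mul(44.340, I)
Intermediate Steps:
l = 3 (l = Mul(-3, -1) = 3)
Function('w')(f) = Add(-2, Mul(2, Pow(f, 2))) (Function('w')(f) = Add(-2, Mul(f, Add(f, f))) = Add(-2, Mul(f, Mul(2, f))) = Add(-2, Mul(2, Pow(f, 2))))
Function('n')(G, y) = 16 (Function('n')(G, y) = Add(-2, Mul(2, Pow(3, 2))) = Add(-2, Mul(2, 9)) = Add(-2, 18) = 16)
t = 19 (t = Add(17, 2) = 19)
Function('r')(q, s) = Add(31, q) (Function('r')(q, s) = Add(-2, Add(q, 33)) = Add(-2, Add(33, q)) = Add(31, q))
Pow(Add(-2013, Function('r')(Function('n')(-5, -8), t)), Rational(1, 2)) = Pow(Add(-2013, Add(31, 16)), Rational(1, 2)) = Pow(Add(-2013, 47), Rational(1, 2)) = Pow(-1966, Rational(1, 2)) = Mul(I, Pow(1966, Rational(1, 2)))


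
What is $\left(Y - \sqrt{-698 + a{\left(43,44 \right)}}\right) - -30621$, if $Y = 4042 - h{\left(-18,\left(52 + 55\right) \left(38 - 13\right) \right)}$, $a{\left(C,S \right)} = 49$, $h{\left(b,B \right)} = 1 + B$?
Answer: $31987 - i \sqrt{649} \approx 31987.0 - 25.475 i$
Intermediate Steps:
$Y = 1366$ ($Y = 4042 - \left(1 + \left(52 + 55\right) \left(38 - 13\right)\right) = 4042 - \left(1 + 107 \cdot 25\right) = 4042 - \left(1 + 2675\right) = 4042 - 2676 = 1366$)
$\left(Y - \sqrt{-698 + a{\left(43,44 \right)}}\right) - -30621 = \left(1366 - \sqrt{-698 + 49}\right) - -30621 = \left(1366 - \sqrt{-649}\right) + 30621 = \left(1366 - i \sqrt{649}\right) + 30621 = 31987 - i \sqrt{649}$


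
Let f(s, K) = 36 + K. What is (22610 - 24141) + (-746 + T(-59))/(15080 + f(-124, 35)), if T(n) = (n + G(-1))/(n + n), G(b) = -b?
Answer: -1368618664/893909 ≈ -1531.0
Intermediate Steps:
T(n) = (1 + n)/(2*n) (T(n) = (n - 1*(-1))/(n + n) = (n + 1)/((2*n)) = (1 + n)*(1/(2*n)) = (1 + n)/(2*n))
(22610 - 24141) + (-746 + T(-59))/(15080 + f(-124, 35)) = (22610 - 24141) + (-746 + (½)*(1 - 59)/(-59))/(15080 + (36 + 35)) = -1531 + (-746 + (½)*(-1/59)*(-58))/(15080 + 71) = -1531 + (-746 + 29/59)/15151 = -1531 - 43985/59*1/15151 = -1531 - 43985/893909 = -1368618664/893909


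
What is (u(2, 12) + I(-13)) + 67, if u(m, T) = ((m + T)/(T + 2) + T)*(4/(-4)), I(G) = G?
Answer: 41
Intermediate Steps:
u(m, T) = -T - (T + m)/(2 + T) (u(m, T) = ((T + m)/(2 + T) + T)*(4*(-1/4)) = ((T + m)/(2 + T) + T)*(-1) = (T + (T + m)/(2 + T))*(-1) = -T - (T + m)/(2 + T))
(u(2, 12) + I(-13)) + 67 = ((-1*2 - 1*12**2 - 3*12)/(2 + 12) - 13) + 67 = ((-2 - 1*144 - 36)/14 - 13) + 67 = ((-2 - 144 - 36)/14 - 13) + 67 = ((1/14)*(-182) - 13) + 67 = (-13 - 13) + 67 = -26 + 67 = 41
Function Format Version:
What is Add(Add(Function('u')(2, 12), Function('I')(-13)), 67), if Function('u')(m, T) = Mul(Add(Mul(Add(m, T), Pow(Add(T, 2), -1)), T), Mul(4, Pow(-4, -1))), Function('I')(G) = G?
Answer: 41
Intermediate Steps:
Function('u')(m, T) = Add(Mul(-1, T), Mul(-1, Pow(Add(2, T), -1), Add(T, m))) (Function('u')(m, T) = Mul(Add(Mul(Add(T, m), Pow(Add(2, T), -1)), T), Mul(4, Rational(-1, 4))) = Mul(Add(Mul(Pow(Add(2, T), -1), Add(T, m)), T), -1) = Mul(Add(T, Mul(Pow(Add(2, T), -1), Add(T, m))), -1) = Add(Mul(-1, T), Mul(-1, Pow(Add(2, T), -1), Add(T, m))))
Add(Add(Function('u')(2, 12), Function('I')(-13)), 67) = Add(Add(Mul(Pow(Add(2, 12), -1), Add(Mul(-1, 2), Mul(-1, Pow(12, 2)), Mul(-3, 12))), -13), 67) = Add(Add(Mul(Pow(14, -1), Add(-2, Mul(-1, 144), -36)), -13), 67) = Add(Add(Mul(Rational(1, 14), Add(-2, -144, -36)), -13), 67) = Add(Add(Mul(Rational(1, 14), -182), -13), 67) = Add(Add(-13, -13), 67) = Add(-26, 67) = 41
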